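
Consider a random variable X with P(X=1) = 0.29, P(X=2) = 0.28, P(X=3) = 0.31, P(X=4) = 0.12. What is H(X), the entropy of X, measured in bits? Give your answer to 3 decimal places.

H(X) = −Σ p·log₂ p.
  −(0.29)·log₂(0.29) = 0.5179
  −(0.28)·log₂(0.28) = 0.5142
  −(0.31)·log₂(0.31) = 0.5238
  −(0.12)·log₂(0.12) = 0.3671
Sum: 0.5179 + 0.5142 + 0.5238 + 0.3671 = 1.923 bits.

1.923 bits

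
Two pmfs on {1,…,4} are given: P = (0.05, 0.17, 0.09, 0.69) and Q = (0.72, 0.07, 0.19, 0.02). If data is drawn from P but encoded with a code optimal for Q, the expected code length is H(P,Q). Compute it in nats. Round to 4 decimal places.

H(P,Q) = −Σ p·ln q.
  −0.05·ln(0.72) = 0.01643
  −0.17·ln(0.07) = 0.45207
  −0.09·ln(0.19) = 0.14947
  −0.69·ln(0.02) = 2.69930
H(P,Q) = 3.3173 nats.

3.3173 nats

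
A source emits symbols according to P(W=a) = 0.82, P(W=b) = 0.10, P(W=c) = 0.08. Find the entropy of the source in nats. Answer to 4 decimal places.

H(W) = −Σ p·ln p.
  −(0.82)·ln(0.82) = 0.16273
  −(0.10)·ln(0.10) = 0.23026
  −(0.08)·ln(0.08) = 0.20206
Sum: 0.16273 + 0.23026 + 0.20206 = 0.5950 nats.

0.5950 nats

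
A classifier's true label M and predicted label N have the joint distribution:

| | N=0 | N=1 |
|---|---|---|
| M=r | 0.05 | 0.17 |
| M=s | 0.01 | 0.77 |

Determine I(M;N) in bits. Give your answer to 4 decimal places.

Marginals: p(M) = (0.2200, 0.7800), p(N) = (0.0600, 0.9400).
I(M;N) = H(M) + H(N) − H(M,N).
H(M) = 0.7602, H(N) = 0.3274, H(M,N) = 1.0075.
I(M;N) = 0.7602 + 0.3274 − 1.0075 = 0.0801 bits.

0.0801 bits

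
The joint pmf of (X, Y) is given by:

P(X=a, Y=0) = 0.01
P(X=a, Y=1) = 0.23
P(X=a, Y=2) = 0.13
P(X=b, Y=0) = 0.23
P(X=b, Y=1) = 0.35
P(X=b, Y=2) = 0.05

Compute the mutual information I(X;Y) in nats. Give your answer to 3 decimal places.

0.122 nats

Marginals: p(X) = (0.3700, 0.6300), p(Y) = (0.2400, 0.5800, 0.1800).
I(X;Y) = H(X) + H(Y) − H(X,Y).
H(X) = 0.6590, H(Y) = 0.9671, H(X,Y) = 1.5046.
I(X;Y) = 0.6590 + 0.9671 − 1.5046 = 0.122 nats.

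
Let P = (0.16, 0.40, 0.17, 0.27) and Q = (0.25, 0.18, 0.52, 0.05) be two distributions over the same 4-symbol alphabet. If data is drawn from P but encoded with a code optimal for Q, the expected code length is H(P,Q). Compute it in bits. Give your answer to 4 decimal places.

2.6369 bits

H(P,Q) = −Σ p·log₂ q.
  −0.16·log₂(0.25) = 0.32000
  −0.40·log₂(0.18) = 0.98957
  −0.17·log₂(0.52) = 0.16038
  −0.27·log₂(0.05) = 1.16692
H(P,Q) = 2.6369 bits.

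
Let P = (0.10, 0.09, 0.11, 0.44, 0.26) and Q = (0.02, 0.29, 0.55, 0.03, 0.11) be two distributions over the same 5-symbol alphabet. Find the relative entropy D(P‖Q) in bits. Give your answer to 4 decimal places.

D(P‖Q) = Σ p·log₂(p/q).
  0.10·log₂(0.10/0.02) = 0.23219
  0.09·log₂(0.09/0.29) = -0.15193
  0.11·log₂(0.11/0.55) = -0.25541
  0.44·log₂(0.44/0.03) = 1.70477
  0.26·log₂(0.26/0.11) = 0.32266
D(P‖Q) = 1.8523 bits.

1.8523 bits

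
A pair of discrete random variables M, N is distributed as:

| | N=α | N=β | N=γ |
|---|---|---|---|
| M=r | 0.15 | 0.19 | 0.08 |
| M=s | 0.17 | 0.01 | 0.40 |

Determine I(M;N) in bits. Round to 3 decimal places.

Marginals: p(M) = (0.4200, 0.5800), p(N) = (0.3200, 0.2000, 0.4800).
I(M;N) = Σ p(x,y)·log₂[p(x,y)/(p(x)p(y))].
  (r,α): 0.15·log₂(1.1161) = 0.0238
  (r,β): 0.19·log₂(2.2619) = 0.2237
  (r,γ): 0.08·log₂(0.3968) = -0.1067
  (s,α): 0.17·log₂(0.9159) = -0.0215
  (s,β): 0.01·log₂(0.0862) = -0.0354
  (s,γ): 0.40·log₂(1.4368) = 0.2091
Sum = 0.293 bits.

0.293 bits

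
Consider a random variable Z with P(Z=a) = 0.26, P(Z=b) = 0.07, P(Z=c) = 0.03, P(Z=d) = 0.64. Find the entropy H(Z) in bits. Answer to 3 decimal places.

1.338 bits

H(Z) = −Σ p·log₂ p.
  −(0.26)·log₂(0.26) = 0.5053
  −(0.07)·log₂(0.07) = 0.2686
  −(0.03)·log₂(0.03) = 0.1518
  −(0.64)·log₂(0.64) = 0.4121
Sum: 0.5053 + 0.2686 + 0.1518 + 0.4121 = 1.338 bits.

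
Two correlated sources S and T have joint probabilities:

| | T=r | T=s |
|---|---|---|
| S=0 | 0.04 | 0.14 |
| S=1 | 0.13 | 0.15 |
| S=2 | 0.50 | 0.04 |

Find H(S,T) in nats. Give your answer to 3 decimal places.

H(S,T) = −Σ p(x,y)·ln p(x,y) over all 6 cells.
  cell (0,r): −0.04·ln0.04 = 0.1288
  cell (0,s): −0.14·ln0.14 = 0.2753
  cell (1,r): −0.13·ln0.13 = 0.2652
  cell (1,s): −0.15·ln0.15 = 0.2846
  cell (2,r): −0.50·ln0.50 = 0.3466
  cell (2,s): −0.04·ln0.04 = 0.1288
Sum = 1.429 nats.

1.429 nats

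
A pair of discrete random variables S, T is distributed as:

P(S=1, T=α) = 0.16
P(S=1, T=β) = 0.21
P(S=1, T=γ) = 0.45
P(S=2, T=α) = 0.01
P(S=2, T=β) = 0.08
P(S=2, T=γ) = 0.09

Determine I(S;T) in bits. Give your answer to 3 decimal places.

Marginals: p(S) = (0.8200, 0.1800), p(T) = (0.1700, 0.2900, 0.5400).
I(S;T) = Σ p(x,y)·log₂[p(x,y)/(p(x)p(y))].
  (1,α): 0.16·log₂(1.1478) = 0.0318
  (1,β): 0.21·log₂(0.8831) = -0.0377
  (1,γ): 0.45·log₂(1.0163) = 0.0105
  (2,α): 0.01·log₂(0.3268) = -0.0161
  (2,β): 0.08·log₂(1.5326) = 0.0493
  (2,γ): 0.09·log₂(0.9259) = -0.0100
Sum = 0.028 bits.

0.028 bits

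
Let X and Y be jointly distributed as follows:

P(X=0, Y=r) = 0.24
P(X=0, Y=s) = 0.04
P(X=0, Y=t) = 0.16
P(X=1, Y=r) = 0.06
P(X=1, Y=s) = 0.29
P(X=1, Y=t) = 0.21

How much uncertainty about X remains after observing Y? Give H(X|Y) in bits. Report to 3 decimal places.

0.758 bits

Chain rule: H(X|Y) = H(X,Y) − H(Y).
Marginals: p(X) = (0.4400, 0.5600), p(Y) = (0.3000, 0.3300, 0.3700).
H(X,Y) = 2.3372 bits; H(Y) = 1.5796 bits.
H(X|Y) = 2.3372 − 1.5796 = 0.758 bits.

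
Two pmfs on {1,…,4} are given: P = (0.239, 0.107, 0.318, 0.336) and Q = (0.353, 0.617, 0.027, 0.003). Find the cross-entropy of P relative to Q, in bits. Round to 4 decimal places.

4.9066 bits

H(P,Q) = −Σ p·log₂ q.
  −0.239·log₂(0.353) = 0.35904
  −0.107·log₂(0.617) = 0.07454
  −0.318·log₂(0.027) = 1.65707
  −0.336·log₂(0.003) = 2.81596
H(P,Q) = 4.9066 bits.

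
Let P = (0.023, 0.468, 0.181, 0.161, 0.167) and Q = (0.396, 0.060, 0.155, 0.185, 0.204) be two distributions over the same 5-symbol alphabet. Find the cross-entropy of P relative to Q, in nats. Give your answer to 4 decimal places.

H(P,Q) = −Σ p·ln q.
  −0.023·ln(0.396) = 0.02131
  −0.468·ln(0.060) = 1.31668
  −0.181·ln(0.155) = 0.33744
  −0.161·ln(0.185) = 0.27167
  −0.167·ln(0.204) = 0.26547
H(P,Q) = 2.2126 nats.

2.2126 nats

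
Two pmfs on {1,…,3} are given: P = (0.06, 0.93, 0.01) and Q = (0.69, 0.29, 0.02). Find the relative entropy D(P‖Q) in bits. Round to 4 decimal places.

1.3421 bits

D(P‖Q) = Σ p·log₂(p/q).
  0.06·log₂(0.06/0.69) = -0.21141
  0.93·log₂(0.93/0.29) = 1.56350
  0.01·log₂(0.01/0.02) = -0.01000
D(P‖Q) = 1.3421 bits.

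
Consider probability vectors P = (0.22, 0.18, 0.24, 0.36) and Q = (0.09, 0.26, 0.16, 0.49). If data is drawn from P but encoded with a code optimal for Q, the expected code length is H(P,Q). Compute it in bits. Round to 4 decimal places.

2.1191 bits

H(P,Q) = −Σ p·log₂ q.
  −0.22·log₂(0.09) = 0.76426
  −0.18·log₂(0.26) = 0.34981
  −0.24·log₂(0.16) = 0.63453
  −0.36·log₂(0.49) = 0.37049
H(P,Q) = 2.1191 bits.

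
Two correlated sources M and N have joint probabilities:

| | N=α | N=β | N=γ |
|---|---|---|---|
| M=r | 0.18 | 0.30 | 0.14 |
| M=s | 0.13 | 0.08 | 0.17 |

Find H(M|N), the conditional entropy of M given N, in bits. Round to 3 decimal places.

0.894 bits

Marginals: p(M) = (0.6200, 0.3800), p(N) = (0.3100, 0.3800, 0.3100).
H(M|N) = Σ p(N) · H(M|N=·).
  N=α: p=0.3100, H(M|N=α) = 0.9812
  N=β: p=0.3800, H(M|N=β) = 0.7425
  N=γ: p=0.3100, H(M|N=γ) = 0.9932
Weighted sum = 0.894 bits.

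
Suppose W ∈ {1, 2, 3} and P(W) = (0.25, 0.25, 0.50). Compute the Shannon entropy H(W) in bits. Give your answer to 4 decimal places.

1.5000 bits

H(W) = −Σ p·log₂ p.
  −(0.25)·log₂(0.25) = 0.50000
  −(0.25)·log₂(0.25) = 0.50000
  −(0.50)·log₂(0.50) = 0.50000
Sum: 0.50000 + 0.50000 + 0.50000 = 1.5000 bits.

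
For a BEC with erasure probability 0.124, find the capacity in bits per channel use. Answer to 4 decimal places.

0.8760 bits

Binary erasure channel: capacity C = 1 − ε.
C = 1 − 0.124 = 0.8760 bits per channel use.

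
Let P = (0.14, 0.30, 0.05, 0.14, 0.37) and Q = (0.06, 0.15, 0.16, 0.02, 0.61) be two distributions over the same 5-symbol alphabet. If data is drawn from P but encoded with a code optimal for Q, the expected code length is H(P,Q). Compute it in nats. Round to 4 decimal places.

H(P,Q) = −Σ p·ln q.
  −0.14·ln(0.06) = 0.39388
  −0.30·ln(0.15) = 0.56914
  −0.05·ln(0.16) = 0.09163
  −0.14·ln(0.02) = 0.54768
  −0.37·ln(0.61) = 0.18289
H(P,Q) = 1.7852 nats.

1.7852 nats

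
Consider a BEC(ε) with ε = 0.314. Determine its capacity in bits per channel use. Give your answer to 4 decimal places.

Binary erasure channel: capacity C = 1 − ε.
C = 1 − 0.314 = 0.6860 bits per channel use.

0.6860 bits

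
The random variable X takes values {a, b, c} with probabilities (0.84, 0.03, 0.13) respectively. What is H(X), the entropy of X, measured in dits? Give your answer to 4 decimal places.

0.2245 dits

H(X) = −Σ p·log₁₀ p.
  −(0.84)·log₁₀(0.84) = 0.06361
  −(0.03)·log₁₀(0.03) = 0.04569
  −(0.13)·log₁₀(0.13) = 0.11519
Sum: 0.06361 + 0.04569 + 0.11519 = 0.2245 dits.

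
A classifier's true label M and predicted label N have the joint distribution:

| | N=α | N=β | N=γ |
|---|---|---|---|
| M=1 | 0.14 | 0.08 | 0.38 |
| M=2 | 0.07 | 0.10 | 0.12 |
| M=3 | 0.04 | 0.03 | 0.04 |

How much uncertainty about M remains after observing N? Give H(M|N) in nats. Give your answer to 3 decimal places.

0.871 nats

Chain rule: H(M|N) = H(M,N) − H(N).
Marginals: p(M) = (0.6000, 0.2900, 0.1100), p(N) = (0.2500, 0.2100, 0.5400).
H(M,N) = 1.8785 nats; H(N) = 1.0071 nats.
H(M|N) = 1.8785 − 1.0071 = 0.871 nats.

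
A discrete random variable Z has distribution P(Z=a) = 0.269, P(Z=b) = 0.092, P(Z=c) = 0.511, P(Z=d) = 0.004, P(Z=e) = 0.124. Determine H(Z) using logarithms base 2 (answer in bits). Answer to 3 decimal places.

H(Z) = −Σ p·log₂ p.
  −(0.269)·log₂(0.269) = 0.5096
  −(0.092)·log₂(0.092) = 0.3167
  −(0.511)·log₂(0.511) = 0.4950
  −(0.004)·log₂(0.004) = 0.0319
  −(0.124)·log₂(0.124) = 0.3734
Sum: 0.5096 + 0.3167 + 0.4950 + 0.0319 + 0.3734 = 1.727 bits.

1.727 bits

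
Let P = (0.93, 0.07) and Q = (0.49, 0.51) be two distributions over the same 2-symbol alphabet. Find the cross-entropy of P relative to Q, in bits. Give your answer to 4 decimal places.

1.0251 bits

H(P,Q) = −Σ p·log₂ q.
  −0.93·log₂(0.49) = 0.95711
  −0.07·log₂(0.51) = 0.06800
H(P,Q) = 1.0251 bits.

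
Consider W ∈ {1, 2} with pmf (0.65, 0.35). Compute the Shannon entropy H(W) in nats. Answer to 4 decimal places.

0.6474 nats

H(W) = −Σ p·ln p.
  −(0.65)·ln(0.65) = 0.28001
  −(0.35)·ln(0.35) = 0.36744
Sum: 0.28001 + 0.36744 = 0.6474 nats.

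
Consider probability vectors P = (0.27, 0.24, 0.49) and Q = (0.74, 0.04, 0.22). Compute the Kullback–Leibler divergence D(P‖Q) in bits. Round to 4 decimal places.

0.7937 bits

D(P‖Q) = Σ p·log₂(p/q).
  0.27·log₂(0.27/0.74) = -0.39273
  0.24·log₂(0.24/0.04) = 0.62039
  0.49·log₂(0.49/0.22) = 0.56609
D(P‖Q) = 0.7937 bits.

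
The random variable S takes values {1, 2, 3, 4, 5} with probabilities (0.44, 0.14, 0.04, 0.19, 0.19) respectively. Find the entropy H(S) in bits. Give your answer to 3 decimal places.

H(S) = −Σ p·log₂ p.
  −(0.44)·log₂(0.44) = 0.5211
  −(0.14)·log₂(0.14) = 0.3971
  −(0.04)·log₂(0.04) = 0.1858
  −(0.19)·log₂(0.19) = 0.4552
  −(0.19)·log₂(0.19) = 0.4552
Sum: 0.5211 + 0.3971 + 0.1858 + 0.4552 + 0.4552 = 2.014 bits.

2.014 bits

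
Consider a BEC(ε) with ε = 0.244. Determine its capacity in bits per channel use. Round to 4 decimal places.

Binary erasure channel: capacity C = 1 − ε.
C = 1 − 0.244 = 0.7560 bits per channel use.

0.7560 bits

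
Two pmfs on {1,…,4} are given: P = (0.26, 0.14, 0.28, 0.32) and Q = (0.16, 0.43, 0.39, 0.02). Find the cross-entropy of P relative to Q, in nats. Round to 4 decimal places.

H(P,Q) = −Σ p·ln q.
  −0.26·ln(0.16) = 0.47647
  −0.14·ln(0.43) = 0.11816
  −0.28·ln(0.39) = 0.26365
  −0.32·ln(0.02) = 1.25185
H(P,Q) = 2.1101 nats.

2.1101 nats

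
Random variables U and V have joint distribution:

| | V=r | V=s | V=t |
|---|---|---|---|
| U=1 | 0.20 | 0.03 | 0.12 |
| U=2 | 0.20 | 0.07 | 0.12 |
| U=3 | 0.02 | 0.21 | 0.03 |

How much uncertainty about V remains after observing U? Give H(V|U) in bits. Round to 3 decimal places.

1.256 bits

Chain rule: H(V|U) = H(U,V) − H(U).
Marginals: p(U) = (0.3500, 0.3900, 0.2600), p(V) = (0.4200, 0.3100, 0.2700).
H(U,V) = 2.8207 bits; H(U) = 1.5652 bits.
H(V|U) = 2.8207 − 1.5652 = 1.256 bits.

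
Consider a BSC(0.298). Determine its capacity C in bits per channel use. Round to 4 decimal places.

0.1212 bits

Binary symmetric channel: C = 1 − h₂(ε) where h₂ is the binary entropy function.
h₂(0.298) = −0.298·log₂0.298 − 0.702·log₂0.702 = 0.8788.
C = 1 − 0.8788 = 0.1212 bits per channel use.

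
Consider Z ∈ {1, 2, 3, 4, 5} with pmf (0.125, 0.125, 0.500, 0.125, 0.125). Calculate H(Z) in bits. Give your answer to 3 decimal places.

H(Z) = −Σ p·log₂ p.
  −(0.125)·log₂(0.125) = 0.3750
  −(0.125)·log₂(0.125) = 0.3750
  −(0.500)·log₂(0.500) = 0.5000
  −(0.125)·log₂(0.125) = 0.3750
  −(0.125)·log₂(0.125) = 0.3750
Sum: 0.3750 + 0.3750 + 0.5000 + 0.3750 + 0.3750 = 2.000 bits.

2.000 bits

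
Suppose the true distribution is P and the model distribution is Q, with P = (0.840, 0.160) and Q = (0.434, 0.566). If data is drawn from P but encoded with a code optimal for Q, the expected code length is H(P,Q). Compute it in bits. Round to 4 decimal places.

H(P,Q) = −Σ p·log₂ q.
  −0.840·log₂(0.434) = 1.01156
  −0.160·log₂(0.566) = 0.13138
H(P,Q) = 1.1429 bits.

1.1429 bits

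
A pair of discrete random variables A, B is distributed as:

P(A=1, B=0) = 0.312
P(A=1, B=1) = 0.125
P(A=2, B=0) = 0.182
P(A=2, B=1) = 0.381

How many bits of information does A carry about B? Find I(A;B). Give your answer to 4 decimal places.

Marginals: p(A) = (0.4370, 0.5630), p(B) = (0.4940, 0.5060).
I(A;B) = Σ p(x,y)·log₂[p(x,y)/(p(x)p(y))].
  (1,0): 0.312·log₂(1.4453) = 0.16577
  (1,1): 0.125·log₂(0.5653) = -0.10286
  (2,0): 0.182·log₂(0.6544) = -0.11134
  (2,1): 0.381·log₂(1.3374) = 0.15981
Sum = 0.1114 bits.

0.1114 bits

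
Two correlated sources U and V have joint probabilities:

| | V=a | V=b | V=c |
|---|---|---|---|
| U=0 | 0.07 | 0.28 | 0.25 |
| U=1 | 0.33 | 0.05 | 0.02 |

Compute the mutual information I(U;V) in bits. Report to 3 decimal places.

Marginals: p(U) = (0.6000, 0.4000), p(V) = (0.4000, 0.3300, 0.2700).
I(U;V) = H(U) + H(V) − H(U,V).
H(U) = 0.9710, H(V) = 1.5666, H(U,V) = 2.1396.
I(U;V) = 0.9710 + 1.5666 − 2.1396 = 0.398 bits.

0.398 bits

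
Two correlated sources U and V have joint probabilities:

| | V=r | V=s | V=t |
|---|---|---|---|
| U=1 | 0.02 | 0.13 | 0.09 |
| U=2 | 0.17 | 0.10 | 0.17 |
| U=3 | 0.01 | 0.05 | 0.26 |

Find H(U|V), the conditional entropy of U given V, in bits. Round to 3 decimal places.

1.328 bits

Marginals: p(U) = (0.2400, 0.4400, 0.3200), p(V) = (0.2000, 0.2800, 0.5200).
H(U|V) = Σ p(V) · H(U|V=·).
  V=r: p=0.2000, H(U|V=r) = 0.7476
  V=s: p=0.2800, H(U|V=s) = 1.4883
  V=t: p=0.5200, H(U|V=t) = 1.4653
Weighted sum = 1.328 bits.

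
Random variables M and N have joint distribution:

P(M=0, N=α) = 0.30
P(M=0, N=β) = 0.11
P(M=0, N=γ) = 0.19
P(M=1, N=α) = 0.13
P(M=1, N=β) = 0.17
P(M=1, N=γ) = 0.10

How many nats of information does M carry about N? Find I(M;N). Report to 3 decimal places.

Marginals: p(M) = (0.6000, 0.4000), p(N) = (0.4300, 0.2800, 0.2900).
I(M;N) = Σ p(x,y)·ln[p(x,y)/(p(x)p(y))].
  (0,α): 0.30·ln(1.1628) = 0.0452
  (0,β): 0.11·ln(0.6548) = -0.0466
  (0,γ): 0.19·ln(1.0920) = 0.0167
  (1,α): 0.13·ln(0.7558) = -0.0364
  (1,β): 0.17·ln(1.5179) = 0.0709
  (1,γ): 0.10·ln(0.8621) = -0.0148
Sum = 0.035 nats.

0.035 nats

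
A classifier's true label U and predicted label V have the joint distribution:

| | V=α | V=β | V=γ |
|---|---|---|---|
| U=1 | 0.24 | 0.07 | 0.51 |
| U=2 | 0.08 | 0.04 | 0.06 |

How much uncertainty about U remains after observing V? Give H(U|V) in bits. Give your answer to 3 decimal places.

0.640 bits

Chain rule: H(U|V) = H(U,V) − H(V).
Marginals: p(U) = (0.8200, 0.1800), p(V) = (0.3200, 0.1100, 0.5700).
H(U,V) = 1.9789 bits; H(V) = 1.3386 bits.
H(U|V) = 1.9789 − 1.3386 = 0.640 bits.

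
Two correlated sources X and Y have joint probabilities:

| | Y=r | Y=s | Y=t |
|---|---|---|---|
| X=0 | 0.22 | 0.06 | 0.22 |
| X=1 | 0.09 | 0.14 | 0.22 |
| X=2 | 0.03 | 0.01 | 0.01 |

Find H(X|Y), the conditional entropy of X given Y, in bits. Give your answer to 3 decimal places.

1.159 bits

Chain rule: H(X|Y) = H(X,Y) − H(Y).
Marginals: p(X) = (0.5000, 0.4500, 0.0500), p(Y) = (0.3400, 0.2100, 0.4500).
H(X,Y) = 2.6797 bits; H(Y) = 1.5204 bits.
H(X|Y) = 2.6797 − 1.5204 = 1.159 bits.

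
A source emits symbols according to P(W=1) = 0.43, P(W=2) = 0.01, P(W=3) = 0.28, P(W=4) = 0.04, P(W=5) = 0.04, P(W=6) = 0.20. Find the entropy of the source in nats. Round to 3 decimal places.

1.345 nats

H(W) = −Σ p·ln p.
  −(0.43)·ln(0.43) = 0.3629
  −(0.01)·ln(0.01) = 0.0461
  −(0.28)·ln(0.28) = 0.3564
  −(0.04)·ln(0.04) = 0.1288
  −(0.04)·ln(0.04) = 0.1288
  −(0.20)·ln(0.20) = 0.3219
Sum: 0.3629 + 0.0461 + 0.3564 + 0.1288 + 0.1288 + 0.3219 = 1.345 nats.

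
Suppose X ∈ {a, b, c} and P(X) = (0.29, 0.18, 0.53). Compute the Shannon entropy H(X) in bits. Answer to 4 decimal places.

H(X) = −Σ p·log₂ p.
  −(0.29)·log₂(0.29) = 0.51790
  −(0.18)·log₂(0.18) = 0.44531
  −(0.53)·log₂(0.53) = 0.48545
Sum: 0.51790 + 0.44531 + 0.48545 = 1.4487 bits.

1.4487 bits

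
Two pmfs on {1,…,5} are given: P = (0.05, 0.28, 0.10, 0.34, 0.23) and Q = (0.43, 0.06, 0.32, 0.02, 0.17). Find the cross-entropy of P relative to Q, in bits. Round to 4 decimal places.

3.8686 bits

H(P,Q) = −Σ p·log₂ q.
  −0.05·log₂(0.43) = 0.06088
  −0.28·log₂(0.06) = 1.13649
  −0.10·log₂(0.32) = 0.16439
  −0.34·log₂(0.02) = 1.91891
  −0.23·log₂(0.17) = 0.58797
H(P,Q) = 3.8686 bits.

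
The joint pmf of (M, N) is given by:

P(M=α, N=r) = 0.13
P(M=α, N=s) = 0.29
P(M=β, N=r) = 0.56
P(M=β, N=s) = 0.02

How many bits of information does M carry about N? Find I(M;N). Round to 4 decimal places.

Marginals: p(M) = (0.4200, 0.5800), p(N) = (0.6900, 0.3100).
I(M;N) = Σ p(x,y)·log₂[p(x,y)/(p(x)p(y))].
  (α,r): 0.13·log₂(0.4486) = -0.15035
  (α,s): 0.29·log₂(2.2273) = 0.33504
  (β,r): 0.56·log₂(1.3993) = 0.27144
  (β,s): 0.02·log₂(0.1112) = -0.06337
Sum = 0.3928 bits.

0.3928 bits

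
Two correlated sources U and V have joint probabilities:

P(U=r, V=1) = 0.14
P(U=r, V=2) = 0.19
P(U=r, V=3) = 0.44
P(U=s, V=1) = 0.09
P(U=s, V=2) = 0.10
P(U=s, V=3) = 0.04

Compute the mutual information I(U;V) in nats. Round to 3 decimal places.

Marginals: p(U) = (0.7700, 0.2300), p(V) = (0.2300, 0.2900, 0.4800).
I(U;V) = Σ p(x,y)·ln[p(x,y)/(p(x)p(y))].
  (r,1): 0.14·ln(0.7905) = -0.0329
  (r,2): 0.19·ln(0.8509) = -0.0307
  (r,3): 0.44·ln(1.1905) = 0.0767
  (s,1): 0.09·ln(1.7013) = 0.0478
  (s,2): 0.10·ln(1.4993) = 0.0405
  (s,3): 0.04·ln(0.3623) = -0.0406
Sum = 0.061 nats.

0.061 nats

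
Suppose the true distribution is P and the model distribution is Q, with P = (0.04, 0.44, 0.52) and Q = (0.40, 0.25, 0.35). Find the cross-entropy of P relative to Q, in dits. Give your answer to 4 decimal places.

H(P,Q) = −Σ p·log₁₀ q.
  −0.04·log₁₀(0.40) = 0.01592
  −0.44·log₁₀(0.25) = 0.26491
  −0.52·log₁₀(0.35) = 0.23708
H(P,Q) = 0.5179 dits.

0.5179 dits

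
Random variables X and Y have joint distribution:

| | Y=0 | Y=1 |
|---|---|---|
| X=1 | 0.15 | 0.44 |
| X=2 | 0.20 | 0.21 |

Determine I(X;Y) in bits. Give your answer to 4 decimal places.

0.0417 bits

Marginals: p(X) = (0.5900, 0.4100), p(Y) = (0.3500, 0.6500).
I(X;Y) = H(X) + H(Y) − H(X,Y).
H(X) = 0.9765, H(Y) = 0.9341, H(X,Y) = 1.8689.
I(X;Y) = 0.9765 + 0.9341 − 1.8689 = 0.0417 bits.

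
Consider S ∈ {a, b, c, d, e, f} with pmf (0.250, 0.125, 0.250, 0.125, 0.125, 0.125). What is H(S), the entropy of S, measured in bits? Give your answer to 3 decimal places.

2.500 bits

H(S) = −Σ p·log₂ p.
  −(0.250)·log₂(0.250) = 0.5000
  −(0.125)·log₂(0.125) = 0.3750
  −(0.250)·log₂(0.250) = 0.5000
  −(0.125)·log₂(0.125) = 0.3750
  −(0.125)·log₂(0.125) = 0.3750
  −(0.125)·log₂(0.125) = 0.3750
Sum: 0.5000 + 0.3750 + 0.5000 + 0.3750 + 0.3750 + 0.3750 = 2.500 bits.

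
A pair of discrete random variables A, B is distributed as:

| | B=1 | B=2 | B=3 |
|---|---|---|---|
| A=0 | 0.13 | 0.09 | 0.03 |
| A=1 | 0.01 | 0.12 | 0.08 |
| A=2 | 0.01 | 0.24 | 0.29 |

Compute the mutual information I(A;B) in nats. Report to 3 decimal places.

0.180 nats

Marginals: p(A) = (0.2500, 0.2100, 0.5400), p(B) = (0.1500, 0.4500, 0.4000).
I(A;B) = Σ p(x,y)·ln[p(x,y)/(p(x)p(y))].
  (0,1): 0.13·ln(3.4667) = 0.1616
  (0,2): 0.09·ln(0.8000) = -0.0201
  (0,3): 0.03·ln(0.3000) = -0.0361
  (1,1): 0.01·ln(0.3175) = -0.0115
  (1,2): 0.12·ln(1.2698) = 0.0287
  (1,3): 0.08·ln(0.9524) = -0.0039
  (2,1): 0.01·ln(0.1235) = -0.0209
  (2,2): 0.24·ln(0.9877) = -0.0030
  (2,3): 0.29·ln(1.3426) = 0.0854
Sum = 0.180 nats.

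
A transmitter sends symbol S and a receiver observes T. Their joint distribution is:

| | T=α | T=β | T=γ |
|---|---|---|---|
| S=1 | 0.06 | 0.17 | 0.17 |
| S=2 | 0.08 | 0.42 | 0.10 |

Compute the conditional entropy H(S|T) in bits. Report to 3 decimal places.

Chain rule: H(S|T) = H(S,T) − H(T).
Marginals: p(S) = (0.4000, 0.6000), p(T) = (0.1400, 0.5900, 0.2700).
H(S,T) = 2.2621 bits; H(T) = 1.3562 bits.
H(S|T) = 2.2621 − 1.3562 = 0.906 bits.

0.906 bits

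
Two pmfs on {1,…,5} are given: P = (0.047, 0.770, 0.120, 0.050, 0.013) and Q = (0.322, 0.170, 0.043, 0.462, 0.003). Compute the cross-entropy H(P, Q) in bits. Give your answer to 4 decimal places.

H(P,Q) = −Σ p·log₂ q.
  −0.047·log₂(0.322) = 0.07684
  −0.770·log₂(0.170) = 1.96842
  −0.120·log₂(0.043) = 0.54474
  −0.050·log₂(0.462) = 0.05570
  −0.013·log₂(0.003) = 0.10895
H(P,Q) = 2.7547 bits.

2.7547 bits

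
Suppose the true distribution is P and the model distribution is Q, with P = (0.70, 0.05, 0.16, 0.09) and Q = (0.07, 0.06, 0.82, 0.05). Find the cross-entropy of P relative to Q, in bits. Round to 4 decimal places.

3.3233 bits

H(P,Q) = −Σ p·log₂ q.
  −0.70·log₂(0.07) = 2.68555
  −0.05·log₂(0.06) = 0.20294
  −0.16·log₂(0.82) = 0.04581
  −0.09·log₂(0.05) = 0.38897
H(P,Q) = 3.3233 bits.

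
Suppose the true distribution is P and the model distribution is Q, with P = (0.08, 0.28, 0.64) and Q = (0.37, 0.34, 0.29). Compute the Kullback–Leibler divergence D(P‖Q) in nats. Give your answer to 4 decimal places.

D(P‖Q) = Σ p·ln(p/q).
  0.08·ln(0.08/0.37) = -0.12252
  0.28·ln(0.28/0.34) = -0.05436
  0.64·ln(0.64/0.29) = 0.50662
D(P‖Q) = 0.3297 nats.

0.3297 nats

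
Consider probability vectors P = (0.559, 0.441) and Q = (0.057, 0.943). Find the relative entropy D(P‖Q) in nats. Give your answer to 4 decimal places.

0.9411 nats

D(P‖Q) = Σ p·ln(p/q).
  0.559·ln(0.559/0.057) = 1.27625
  0.441·ln(0.441/0.943) = -0.33517
D(P‖Q) = 0.9411 nats.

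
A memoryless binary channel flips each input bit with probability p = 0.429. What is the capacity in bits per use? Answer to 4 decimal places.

Binary symmetric channel: C = 1 − h₂(ε) where h₂ is the binary entropy function.
h₂(0.429) = −0.429·log₂0.429 − 0.571·log₂0.571 = 0.9854.
C = 1 − 0.9854 = 0.0146 bits per channel use.

0.0146 bits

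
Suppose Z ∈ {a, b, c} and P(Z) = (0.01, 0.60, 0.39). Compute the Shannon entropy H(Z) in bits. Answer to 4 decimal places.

H(Z) = −Σ p·log₂ p.
  −(0.01)·log₂(0.01) = 0.06644
  −(0.60)·log₂(0.60) = 0.44218
  −(0.39)·log₂(0.39) = 0.52980
Sum: 0.06644 + 0.44218 + 0.52980 = 1.0384 bits.

1.0384 bits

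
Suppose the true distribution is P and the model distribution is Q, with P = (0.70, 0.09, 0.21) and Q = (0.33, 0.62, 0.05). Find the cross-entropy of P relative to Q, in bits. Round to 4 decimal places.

2.0893 bits

H(P,Q) = −Σ p·log₂ q.
  −0.70·log₂(0.33) = 1.11962
  −0.09·log₂(0.62) = 0.06207
  −0.21·log₂(0.05) = 0.90760
H(P,Q) = 2.0893 bits.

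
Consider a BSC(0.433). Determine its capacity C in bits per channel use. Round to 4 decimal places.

Binary symmetric channel: C = 1 − h₂(ε) where h₂ is the binary entropy function.
h₂(0.433) = −0.433·log₂0.433 − 0.567·log₂0.567 = 0.9870.
C = 1 − 0.9870 = 0.0130 bits per channel use.

0.0130 bits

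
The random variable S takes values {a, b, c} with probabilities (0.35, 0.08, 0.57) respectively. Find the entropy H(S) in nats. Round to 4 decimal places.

H(S) = −Σ p·ln p.
  −(0.35)·ln(0.35) = 0.36744
  −(0.08)·ln(0.08) = 0.20206
  −(0.57)·ln(0.57) = 0.32041
Sum: 0.36744 + 0.20206 + 0.32041 = 0.8899 nats.

0.8899 nats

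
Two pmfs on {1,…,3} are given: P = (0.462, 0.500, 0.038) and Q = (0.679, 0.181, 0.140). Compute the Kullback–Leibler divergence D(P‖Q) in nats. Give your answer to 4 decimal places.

D(P‖Q) = Σ p·ln(p/q).
  0.462·ln(0.462/0.679) = -0.17790
  0.500·ln(0.500/0.181) = 0.50806
  0.038·ln(0.038/0.140) = -0.04955
D(P‖Q) = 0.2806 nats.

0.2806 nats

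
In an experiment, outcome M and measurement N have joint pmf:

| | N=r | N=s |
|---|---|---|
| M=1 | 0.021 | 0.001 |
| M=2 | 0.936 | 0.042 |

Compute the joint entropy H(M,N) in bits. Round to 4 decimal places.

H(M,N) = −Σ p(x,y)·log₂ p(x,y) over all 4 cells.
  cell (1,r): −0.021·log₂0.021 = 0.11704
  cell (1,s): −0.001·log₂0.001 = 0.00997
  cell (2,r): −0.936·log₂0.936 = 0.08931
  cell (2,s): −0.042·log₂0.042 = 0.19209
Sum = 0.4084 bits.

0.4084 bits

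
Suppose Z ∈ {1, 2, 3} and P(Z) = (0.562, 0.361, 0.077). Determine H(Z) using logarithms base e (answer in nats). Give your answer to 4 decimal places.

0.8891 nats

H(Z) = −Σ p·ln p.
  −(0.562)·ln(0.562) = 0.32385
  −(0.361)·ln(0.361) = 0.36781
  −(0.077)·ln(0.077) = 0.19742
Sum: 0.32385 + 0.36781 + 0.19742 = 0.8891 nats.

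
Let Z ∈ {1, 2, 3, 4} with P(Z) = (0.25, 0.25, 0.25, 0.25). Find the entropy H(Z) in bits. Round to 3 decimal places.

H(Z) = −Σ p·log₂ p.
  −(0.25)·log₂(0.25) = 0.5000
  −(0.25)·log₂(0.25) = 0.5000
  −(0.25)·log₂(0.25) = 0.5000
  −(0.25)·log₂(0.25) = 0.5000
Sum: 0.5000 + 0.5000 + 0.5000 + 0.5000 = 2.000 bits.

2.000 bits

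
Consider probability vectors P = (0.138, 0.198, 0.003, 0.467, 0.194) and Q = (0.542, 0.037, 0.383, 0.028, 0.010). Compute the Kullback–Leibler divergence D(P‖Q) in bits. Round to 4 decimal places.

D(P‖Q) = Σ p·log₂(p/q).
  0.138·log₂(0.138/0.542) = -0.27236
  0.198·log₂(0.198/0.037) = 0.47914
  0.003·log₂(0.003/0.383) = -0.02099
  0.467·log₂(0.467/0.028) = 1.89598
  0.194·log₂(0.194/0.010) = 0.82993
D(P‖Q) = 2.9117 bits.

2.9117 bits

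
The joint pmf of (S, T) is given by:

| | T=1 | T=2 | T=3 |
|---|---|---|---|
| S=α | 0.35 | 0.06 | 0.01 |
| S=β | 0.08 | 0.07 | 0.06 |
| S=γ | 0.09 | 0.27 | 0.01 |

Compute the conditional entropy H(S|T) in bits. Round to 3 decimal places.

1.222 bits

Marginals: p(S) = (0.4200, 0.2100, 0.3700), p(T) = (0.5200, 0.4000, 0.0800).
H(S|T) = Σ p(T) · H(S|T=·).
  T=1: p=0.5200, H(S|T=1) = 1.2379
  T=2: p=0.4000, H(S|T=2) = 1.2333
  T=3: p=0.0800, H(S|T=3) = 1.0613
Weighted sum = 1.222 bits.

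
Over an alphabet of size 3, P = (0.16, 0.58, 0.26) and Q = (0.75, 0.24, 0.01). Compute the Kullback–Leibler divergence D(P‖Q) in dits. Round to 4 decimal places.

0.4828 dits

D(P‖Q) = Σ p·log₁₀(p/q).
  0.16·log₁₀(0.16/0.75) = -0.10735
  0.58·log₁₀(0.58/0.24) = 0.22227
  0.26·log₁₀(0.26/0.01) = 0.36789
D(P‖Q) = 0.4828 dits.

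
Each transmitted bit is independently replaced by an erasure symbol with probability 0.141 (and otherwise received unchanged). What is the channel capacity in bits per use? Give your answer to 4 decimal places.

Binary erasure channel: capacity C = 1 − ε.
C = 1 − 0.141 = 0.8590 bits per channel use.

0.8590 bits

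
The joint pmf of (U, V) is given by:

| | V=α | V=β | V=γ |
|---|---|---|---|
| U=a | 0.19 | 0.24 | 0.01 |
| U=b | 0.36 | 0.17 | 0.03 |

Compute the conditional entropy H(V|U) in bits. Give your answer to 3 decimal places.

1.143 bits

Marginals: p(U) = (0.4400, 0.5600), p(V) = (0.5500, 0.4100, 0.0400).
H(V|U) = Σ p(U) · H(V|U=·).
  U=a: p=0.4400, H(V|U=a) = 1.1242
  U=b: p=0.5600, H(V|U=b) = 1.1581
Weighted sum = 1.143 bits.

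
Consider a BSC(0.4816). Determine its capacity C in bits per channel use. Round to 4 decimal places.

Binary symmetric channel: C = 1 − h₂(ε) where h₂ is the binary entropy function.
h₂(0.4816) = −0.4816·log₂0.4816 − 0.5184·log₂0.5184 = 0.9990.
C = 1 − 0.9990 = 0.0010 bits per channel use.

0.0010 bits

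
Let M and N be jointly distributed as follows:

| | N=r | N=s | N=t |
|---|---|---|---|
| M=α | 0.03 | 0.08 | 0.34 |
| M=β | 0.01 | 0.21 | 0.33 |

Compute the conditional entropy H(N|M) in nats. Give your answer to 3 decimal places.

Marginals: p(M) = (0.4500, 0.5500), p(N) = (0.0400, 0.2900, 0.6700).
H(N|M) = Σ p(M) · H(N|M=·).
  M=α: p=0.4500, H(N|M=α) = 0.6994
  M=β: p=0.5500, H(N|M=β) = 0.7470
Weighted sum = 0.726 nats.

0.726 nats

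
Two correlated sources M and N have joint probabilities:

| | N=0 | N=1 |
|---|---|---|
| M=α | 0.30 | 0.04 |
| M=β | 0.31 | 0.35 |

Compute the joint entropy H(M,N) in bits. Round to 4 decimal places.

H(M,N) = −Σ p(x,y)·log₂ p(x,y) over all 4 cells.
  cell (α,0): −0.30·log₂0.30 = 0.52109
  cell (α,1): −0.04·log₂0.04 = 0.18575
  cell (β,0): −0.31·log₂0.31 = 0.52379
  cell (β,1): −0.35·log₂0.35 = 0.53010
Sum = 1.7607 bits.

1.7607 bits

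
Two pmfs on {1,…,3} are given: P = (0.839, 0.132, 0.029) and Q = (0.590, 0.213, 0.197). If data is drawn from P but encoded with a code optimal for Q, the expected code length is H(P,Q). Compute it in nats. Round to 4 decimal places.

H(P,Q) = −Σ p·ln q.
  −0.839·ln(0.590) = 0.44268
  −0.132·ln(0.213) = 0.20413
  −0.029·ln(0.197) = 0.04711
H(P,Q) = 0.6939 nats.

0.6939 nats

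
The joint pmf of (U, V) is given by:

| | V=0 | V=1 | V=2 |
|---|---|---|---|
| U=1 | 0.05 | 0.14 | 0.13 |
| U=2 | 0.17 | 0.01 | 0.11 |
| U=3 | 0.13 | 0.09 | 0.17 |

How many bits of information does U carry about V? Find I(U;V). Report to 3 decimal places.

0.148 bits

Marginals: p(U) = (0.3200, 0.2900, 0.3900), p(V) = (0.3500, 0.2400, 0.4100).
I(U;V) = H(U) + H(V) − H(U,V).
H(U) = 1.5737, H(V) = 1.5516, H(U,V) = 2.9770.
I(U;V) = 1.5737 + 1.5516 − 2.9770 = 0.148 bits.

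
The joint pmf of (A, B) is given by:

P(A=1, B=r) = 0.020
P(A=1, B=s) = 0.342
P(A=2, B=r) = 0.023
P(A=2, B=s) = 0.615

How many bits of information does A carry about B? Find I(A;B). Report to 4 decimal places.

Marginals: p(A) = (0.3620, 0.6380), p(B) = (0.0430, 0.9570).
I(A;B) = Σ p(x,y)·log₂[p(x,y)/(p(x)p(y))].
  (1,r): 0.020·log₂(1.2849) = 0.00723
  (1,s): 0.342·log₂(0.9872) = -0.00636
  (2,r): 0.023·log₂(0.8384) = -0.00585
  (2,s): 0.615·log₂(1.0073) = 0.00642
Sum = 0.0014 bits.

0.0014 bits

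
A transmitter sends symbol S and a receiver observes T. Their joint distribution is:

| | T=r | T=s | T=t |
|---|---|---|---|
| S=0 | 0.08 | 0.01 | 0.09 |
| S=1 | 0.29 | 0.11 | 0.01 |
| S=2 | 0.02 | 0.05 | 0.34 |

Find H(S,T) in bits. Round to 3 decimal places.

2.463 bits

H(S,T) = −Σ p(x,y)·log₂ p(x,y) over all 9 cells.
  cell (0,r): −0.08·log₂0.08 = 0.2915
  cell (0,s): −0.01·log₂0.01 = 0.0664
  cell (0,t): −0.09·log₂0.09 = 0.3127
  cell (1,r): −0.29·log₂0.29 = 0.5179
  cell (1,s): −0.11·log₂0.11 = 0.3503
  cell (1,t): −0.01·log₂0.01 = 0.0664
  cell (2,r): −0.02·log₂0.02 = 0.1129
  cell (2,s): −0.05·log₂0.05 = 0.2161
  cell (2,t): −0.34·log₂0.34 = 0.5292
Sum = 2.463 bits.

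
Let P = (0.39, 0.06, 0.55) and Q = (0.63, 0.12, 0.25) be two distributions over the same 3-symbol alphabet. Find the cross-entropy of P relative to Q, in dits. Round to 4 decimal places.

H(P,Q) = −Σ p·log₁₀ q.
  −0.39·log₁₀(0.63) = 0.07826
  −0.06·log₁₀(0.12) = 0.05525
  −0.55·log₁₀(0.25) = 0.33113
H(P,Q) = 0.4646 dits.

0.4646 dits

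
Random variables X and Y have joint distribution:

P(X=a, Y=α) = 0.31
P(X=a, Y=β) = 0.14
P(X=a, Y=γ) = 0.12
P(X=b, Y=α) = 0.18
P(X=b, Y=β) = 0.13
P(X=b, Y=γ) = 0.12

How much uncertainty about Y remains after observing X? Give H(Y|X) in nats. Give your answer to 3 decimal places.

Marginals: p(X) = (0.5700, 0.4300), p(Y) = (0.4900, 0.2700, 0.2400).
H(Y|X) = Σ p(X) · H(Y|X=·).
  X=a: p=0.5700, H(Y|X=a) = 1.0041
  X=b: p=0.4300, H(Y|X=b) = 1.0824
Weighted sum = 1.038 nats.

1.038 nats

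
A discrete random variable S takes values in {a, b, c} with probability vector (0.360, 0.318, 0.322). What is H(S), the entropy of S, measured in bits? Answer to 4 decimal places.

H(S) = −Σ p·log₂ p.
  −(0.360)·log₂(0.360) = 0.53062
  −(0.318)·log₂(0.318) = 0.52562
  −(0.322)·log₂(0.322) = 0.52643
Sum: 0.53062 + 0.52562 + 0.52643 = 1.5827 bits.

1.5827 bits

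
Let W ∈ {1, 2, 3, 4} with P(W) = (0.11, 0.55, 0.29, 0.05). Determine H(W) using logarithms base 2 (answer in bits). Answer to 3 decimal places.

1.559 bits

H(W) = −Σ p·log₂ p.
  −(0.11)·log₂(0.11) = 0.3503
  −(0.55)·log₂(0.55) = 0.4744
  −(0.29)·log₂(0.29) = 0.5179
  −(0.05)·log₂(0.05) = 0.2161
Sum: 0.3503 + 0.4744 + 0.5179 + 0.2161 = 1.559 bits.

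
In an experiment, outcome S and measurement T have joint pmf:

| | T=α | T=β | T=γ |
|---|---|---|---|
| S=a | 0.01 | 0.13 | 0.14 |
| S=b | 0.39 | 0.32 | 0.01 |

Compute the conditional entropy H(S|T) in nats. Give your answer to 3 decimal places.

Marginals: p(S) = (0.2800, 0.7200), p(T) = (0.4000, 0.4500, 0.1500).
H(S|T) = Σ p(T) · H(S|T=·).
  T=α: p=0.4000, H(S|T=α) = 0.1169
  T=β: p=0.4500, H(S|T=β) = 0.6012
  T=γ: p=0.1500, H(S|T=γ) = 0.2449
Weighted sum = 0.354 nats.

0.354 nats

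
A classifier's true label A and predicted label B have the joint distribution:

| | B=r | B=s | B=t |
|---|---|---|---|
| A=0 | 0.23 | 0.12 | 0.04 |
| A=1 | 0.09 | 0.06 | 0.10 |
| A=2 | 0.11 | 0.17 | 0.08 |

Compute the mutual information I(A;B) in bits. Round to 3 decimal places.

0.089 bits

Marginals: p(A) = (0.3900, 0.2500, 0.3600), p(B) = (0.4300, 0.3500, 0.2200).
I(A;B) = Σ p(x,y)·log₂[p(x,y)/(p(x)p(y))].
  (0,r): 0.23·log₂(1.3715) = 0.1048
  (0,s): 0.12·log₂(0.8791) = -0.0223
  (0,t): 0.04·log₂(0.4662) = -0.0440
  (1,r): 0.09·log₂(0.8372) = -0.0231
  (1,s): 0.06·log₂(0.6857) = -0.0327
  (1,t): 0.10·log₂(1.8182) = 0.0862
  (2,r): 0.11·log₂(0.7106) = -0.0542
  (2,s): 0.17·log₂(1.3492) = 0.0735
  (2,t): 0.08·log₂(1.0101) = 0.0012
Sum = 0.089 bits.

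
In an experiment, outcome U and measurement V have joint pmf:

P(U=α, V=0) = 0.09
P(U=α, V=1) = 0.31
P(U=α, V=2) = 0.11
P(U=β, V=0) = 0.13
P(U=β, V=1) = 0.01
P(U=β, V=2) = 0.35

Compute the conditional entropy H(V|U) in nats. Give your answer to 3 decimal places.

Marginals: p(U) = (0.5100, 0.4900), p(V) = (0.2200, 0.3200, 0.4600).
H(V|U) = Σ p(U) · H(V|U=·).
  U=α: p=0.5100, H(V|U=α) = 0.9396
  U=β: p=0.4900, H(V|U=β) = 0.6718
Weighted sum = 0.808 nats.

0.808 nats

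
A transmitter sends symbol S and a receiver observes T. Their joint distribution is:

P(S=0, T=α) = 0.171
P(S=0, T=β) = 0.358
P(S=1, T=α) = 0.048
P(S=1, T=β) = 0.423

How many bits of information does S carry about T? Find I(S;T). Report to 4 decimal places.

0.0543 bits

Marginals: p(S) = (0.5290, 0.4710), p(T) = (0.2190, 0.7810).
I(S;T) = Σ p(x,y)·log₂[p(x,y)/(p(x)p(y))].
  (0,α): 0.171·log₂(1.4760) = 0.09606
  (0,β): 0.358·log₂(0.8665) = -0.07400
  (1,α): 0.048·log₂(0.4653) = -0.05297
  (1,β): 0.423·log₂(1.1499) = 0.08525
Sum = 0.0543 bits.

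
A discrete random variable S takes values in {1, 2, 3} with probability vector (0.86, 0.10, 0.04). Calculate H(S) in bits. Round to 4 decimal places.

H(S) = −Σ p·log₂ p.
  −(0.86)·log₂(0.86) = 0.18713
  −(0.10)·log₂(0.10) = 0.33219
  −(0.04)·log₂(0.04) = 0.18575
Sum: 0.18713 + 0.33219 + 0.18575 = 0.7051 bits.

0.7051 bits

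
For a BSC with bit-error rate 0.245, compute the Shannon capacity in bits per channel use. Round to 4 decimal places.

Binary symmetric channel: C = 1 − h₂(ε) where h₂ is the binary entropy function.
h₂(0.245) = −0.245·log₂0.245 − 0.755·log₂0.755 = 0.8033.
C = 1 − 0.8033 = 0.1967 bits per channel use.

0.1967 bits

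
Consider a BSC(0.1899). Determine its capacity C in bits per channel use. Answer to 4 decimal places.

0.2987 bits

Binary symmetric channel: C = 1 − h₂(ε) where h₂ is the binary entropy function.
h₂(0.1899) = −0.1899·log₂0.1899 − 0.8101·log₂0.8101 = 0.7013.
C = 1 − 0.7013 = 0.2987 bits per channel use.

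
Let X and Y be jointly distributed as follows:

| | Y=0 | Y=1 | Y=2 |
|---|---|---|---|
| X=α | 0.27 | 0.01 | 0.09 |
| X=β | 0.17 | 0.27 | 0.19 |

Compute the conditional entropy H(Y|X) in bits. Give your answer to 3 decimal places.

Marginals: p(X) = (0.3700, 0.6300), p(Y) = (0.4400, 0.2800, 0.2800).
H(Y|X) = Σ p(X) · H(Y|X=·).
  X=α: p=0.3700, H(Y|X=α) = 0.9686
  X=β: p=0.6300, H(Y|X=β) = 1.5554
Weighted sum = 1.338 bits.

1.338 bits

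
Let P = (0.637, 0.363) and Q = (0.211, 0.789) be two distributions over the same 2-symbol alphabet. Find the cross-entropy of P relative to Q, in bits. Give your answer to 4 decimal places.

H(P,Q) = −Σ p·log₂ q.
  −0.637·log₂(0.211) = 1.42986
  −0.363·log₂(0.789) = 0.12411
H(P,Q) = 1.5540 bits.

1.5540 bits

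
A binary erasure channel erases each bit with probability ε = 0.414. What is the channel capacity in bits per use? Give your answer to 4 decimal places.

Binary erasure channel: capacity C = 1 − ε.
C = 1 − 0.414 = 0.5860 bits per channel use.

0.5860 bits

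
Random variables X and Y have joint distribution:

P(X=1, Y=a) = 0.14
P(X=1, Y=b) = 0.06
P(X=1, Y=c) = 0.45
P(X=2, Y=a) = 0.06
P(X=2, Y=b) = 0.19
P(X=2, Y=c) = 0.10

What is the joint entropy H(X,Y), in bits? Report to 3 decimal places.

2.190 bits

H(X,Y) = −Σ p(x,y)·log₂ p(x,y) over all 6 cells.
  cell (1,a): −0.14·log₂0.14 = 0.3971
  cell (1,b): −0.06·log₂0.06 = 0.2435
  cell (1,c): −0.45·log₂0.45 = 0.5184
  cell (2,a): −0.06·log₂0.06 = 0.2435
  cell (2,b): −0.19·log₂0.19 = 0.4552
  cell (2,c): −0.10·log₂0.10 = 0.3322
Sum = 2.190 bits.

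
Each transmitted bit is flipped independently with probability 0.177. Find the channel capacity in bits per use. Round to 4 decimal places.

0.3265 bits

Binary symmetric channel: C = 1 − h₂(ε) where h₂ is the binary entropy function.
h₂(0.177) = −0.177·log₂0.177 − 0.823·log₂0.823 = 0.6735.
C = 1 − 0.6735 = 0.3265 bits per channel use.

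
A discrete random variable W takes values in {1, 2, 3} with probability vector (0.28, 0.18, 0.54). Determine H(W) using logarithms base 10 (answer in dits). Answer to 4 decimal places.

H(W) = −Σ p·log₁₀ p.
  −(0.28)·log₁₀(0.28) = 0.15480
  −(0.18)·log₁₀(0.18) = 0.13405
  −(0.54)·log₁₀(0.54) = 0.14451
Sum: 0.15480 + 0.13405 + 0.14451 = 0.4334 dits.

0.4334 dits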